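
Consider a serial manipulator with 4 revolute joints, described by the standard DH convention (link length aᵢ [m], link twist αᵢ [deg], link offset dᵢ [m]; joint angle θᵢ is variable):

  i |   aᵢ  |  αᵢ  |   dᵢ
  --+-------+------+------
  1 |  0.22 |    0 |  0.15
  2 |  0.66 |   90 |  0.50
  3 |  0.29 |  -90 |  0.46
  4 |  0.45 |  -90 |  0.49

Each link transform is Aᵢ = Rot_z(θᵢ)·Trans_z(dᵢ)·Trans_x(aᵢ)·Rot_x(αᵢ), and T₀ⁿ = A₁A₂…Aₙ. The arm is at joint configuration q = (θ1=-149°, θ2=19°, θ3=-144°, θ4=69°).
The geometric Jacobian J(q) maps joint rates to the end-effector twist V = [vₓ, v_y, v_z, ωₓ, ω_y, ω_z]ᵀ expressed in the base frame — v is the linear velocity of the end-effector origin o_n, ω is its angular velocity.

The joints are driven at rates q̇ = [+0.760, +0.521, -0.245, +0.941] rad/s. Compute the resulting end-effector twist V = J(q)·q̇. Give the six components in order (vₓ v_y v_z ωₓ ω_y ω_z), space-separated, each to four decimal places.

o_n = [-0.5938, -0.5342, -0.0117]
J₁: ẑ×o_n = [0.5342, -0.5938, 0.0000], ω = ẑ
J2: z=[0.0000, 0.0000, 1.0000] o=[-0.1886, -0.1133, 0.1500] → [0.4209, -0.4053, 0.0000, 0.0000, 0.0000, 1.0000]
J3: z=[-0.7660, 0.6428, 0.0000] o=[-0.6128, -0.6189, 0.6500] → [-0.4253, -0.5069, -0.0771, -0.7660, 0.6428, 0.0000]
J4: z=[-0.3778, -0.4503, -0.8090] o=[-0.8144, -0.1435, 0.4795] → [-0.0949, -0.3640, 0.2469, -0.3778, -0.4503, -0.8090]
V = J·q̇ = [0.6402, -0.8808, 0.2512, -0.1678, -0.5812, 0.5197]

0.6402 -0.8808 0.2512 -0.1678 -0.5812 0.5197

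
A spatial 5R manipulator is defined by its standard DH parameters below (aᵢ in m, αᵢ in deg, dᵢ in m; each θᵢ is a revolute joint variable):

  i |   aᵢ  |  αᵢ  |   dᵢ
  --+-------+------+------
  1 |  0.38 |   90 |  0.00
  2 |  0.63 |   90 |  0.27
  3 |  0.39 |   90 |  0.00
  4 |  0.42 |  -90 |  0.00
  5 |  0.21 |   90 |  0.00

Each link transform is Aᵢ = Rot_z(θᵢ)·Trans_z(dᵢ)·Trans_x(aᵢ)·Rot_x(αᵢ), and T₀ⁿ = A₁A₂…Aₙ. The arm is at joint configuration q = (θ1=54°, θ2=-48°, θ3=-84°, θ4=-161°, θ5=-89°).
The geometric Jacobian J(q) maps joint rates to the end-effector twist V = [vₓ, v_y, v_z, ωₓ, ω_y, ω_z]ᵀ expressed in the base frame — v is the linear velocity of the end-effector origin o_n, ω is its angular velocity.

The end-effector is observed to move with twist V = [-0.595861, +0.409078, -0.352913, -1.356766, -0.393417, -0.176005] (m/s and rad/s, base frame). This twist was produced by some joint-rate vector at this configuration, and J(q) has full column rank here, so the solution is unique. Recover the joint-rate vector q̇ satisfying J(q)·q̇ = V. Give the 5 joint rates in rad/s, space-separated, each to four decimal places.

0.5500 -0.9710 0.9500 0.1950 -0.3860

o_n = [0.6580, 0.4658, -0.2199]
J₁: ẑ×o_n = [-0.4658, 0.6580, 0.0000], ω = ẑ
J2: z=[0.8090, -0.5878, 0.0000] o=[0.2234, 0.3074, 0.0000] → [0.1292, 0.1779, 0.3836, 0.8090, -0.5878, 0.0000]
J3: z=[-0.4368, -0.6012, -0.6691] o=[0.6896, 0.4898, -0.4682] → [-0.1653, 0.1296, -0.0085, -0.4368, -0.6012, -0.6691]
J4: z=[-0.4757, -0.4769, 0.7391] o=[0.3918, 0.7398, -0.4985] → [0.0697, 0.3293, 0.2573, -0.4757, -0.4769, 0.7391]
J5: z=[0.1644, 0.7772, 0.6074] o=[0.7547, 0.5674, -0.3761] → [0.1832, -0.0844, 0.0585, 0.1644, 0.7772, 0.6074]
q̇ = J⁺·V = [0.5500, -0.9710, 0.9500, 0.1950, -0.3860]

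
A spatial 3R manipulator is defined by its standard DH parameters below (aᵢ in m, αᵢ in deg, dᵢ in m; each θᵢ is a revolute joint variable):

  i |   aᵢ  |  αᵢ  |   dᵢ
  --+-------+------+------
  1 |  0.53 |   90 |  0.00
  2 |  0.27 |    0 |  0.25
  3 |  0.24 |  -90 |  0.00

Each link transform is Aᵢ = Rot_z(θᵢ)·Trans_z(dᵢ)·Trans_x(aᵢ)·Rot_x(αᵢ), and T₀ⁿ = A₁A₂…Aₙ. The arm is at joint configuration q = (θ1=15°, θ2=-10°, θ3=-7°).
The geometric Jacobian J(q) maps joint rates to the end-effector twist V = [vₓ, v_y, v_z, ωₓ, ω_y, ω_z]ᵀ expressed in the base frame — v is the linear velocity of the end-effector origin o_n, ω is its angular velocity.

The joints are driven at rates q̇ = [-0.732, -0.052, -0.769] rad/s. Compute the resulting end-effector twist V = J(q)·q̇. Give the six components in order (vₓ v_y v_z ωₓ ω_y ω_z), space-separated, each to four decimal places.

-0.0405 -0.7879 -0.2023 -0.2125 0.7930 -0.7320

o_n = [1.0552, 0.0239, -0.1171]
J₁: ẑ×o_n = [-0.0239, 1.0552, 0.0000], ω = ẑ
J2: z=[0.2588, -0.9659, 0.0000] o=[0.5119, 0.1372, 0.0000] → [0.1131, 0.0303, 0.4954, 0.2588, -0.9659, 0.0000]
J3: z=[0.2588, -0.9659, 0.0000] o=[0.8335, -0.0355, -0.0469] → [0.0678, 0.0182, 0.2295, 0.2588, -0.9659, 0.0000]
V = J·q̇ = [-0.0405, -0.7879, -0.2023, -0.2125, 0.7930, -0.7320]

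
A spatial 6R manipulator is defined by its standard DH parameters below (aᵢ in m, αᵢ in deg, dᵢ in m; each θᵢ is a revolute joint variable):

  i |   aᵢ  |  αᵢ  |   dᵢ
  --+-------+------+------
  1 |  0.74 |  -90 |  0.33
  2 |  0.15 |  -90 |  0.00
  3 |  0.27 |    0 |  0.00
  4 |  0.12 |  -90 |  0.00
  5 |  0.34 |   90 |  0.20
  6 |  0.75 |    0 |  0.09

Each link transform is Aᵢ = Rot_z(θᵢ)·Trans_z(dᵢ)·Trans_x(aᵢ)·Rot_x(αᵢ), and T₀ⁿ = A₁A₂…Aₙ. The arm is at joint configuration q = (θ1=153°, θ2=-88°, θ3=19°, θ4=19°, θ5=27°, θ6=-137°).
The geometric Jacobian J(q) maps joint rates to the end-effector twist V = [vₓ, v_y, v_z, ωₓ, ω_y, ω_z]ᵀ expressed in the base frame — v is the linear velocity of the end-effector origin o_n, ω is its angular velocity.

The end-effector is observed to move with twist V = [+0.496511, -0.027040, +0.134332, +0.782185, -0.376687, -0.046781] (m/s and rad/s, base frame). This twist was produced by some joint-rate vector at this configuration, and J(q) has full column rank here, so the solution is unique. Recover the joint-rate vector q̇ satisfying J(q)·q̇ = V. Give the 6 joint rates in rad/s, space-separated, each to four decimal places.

o_n = [-0.9115, 0.2704, 0.9010]
J₁: ẑ×o_n = [-0.2704, -0.9115, 0.0000], ω = ẑ
J2: z=[-0.4540, -0.8910, 0.0000] o=[-0.6593, 0.3360, 0.3300] → [-0.5087, 0.2592, -0.1949, -0.4540, -0.8910, 0.0000]
J3: z=[-0.8905, 0.4537, -0.0349] o=[-0.6640, 0.3383, 0.4799] → [0.1887, 0.3836, 0.1728, -0.8905, 0.4537, -0.0349]
J4: z=[-0.8905, 0.4537, -0.0349] o=[-0.6320, 0.4207, 0.7350] → [0.0700, 0.1575, 0.2607, -0.8905, 0.4537, -0.0349]
J5: z=[0.3769, 0.6924, -0.6153] o=[-0.6014, 0.4880, 0.8295] → [-0.0845, 0.1639, 0.1326, 0.3769, 0.6924, -0.6153]
J6: z=[-0.6776, 0.6590, 0.3264] o=[-0.3114, 0.7264, 0.9505] → [0.1163, -0.2294, 0.7045, -0.6776, 0.6590, 0.3264]
q̇ = J⁺·V = [-0.8910, -0.5540, -0.6600, -0.8490, -0.9220, 0.6870]

-0.8910 -0.5540 -0.6600 -0.8490 -0.9220 0.6870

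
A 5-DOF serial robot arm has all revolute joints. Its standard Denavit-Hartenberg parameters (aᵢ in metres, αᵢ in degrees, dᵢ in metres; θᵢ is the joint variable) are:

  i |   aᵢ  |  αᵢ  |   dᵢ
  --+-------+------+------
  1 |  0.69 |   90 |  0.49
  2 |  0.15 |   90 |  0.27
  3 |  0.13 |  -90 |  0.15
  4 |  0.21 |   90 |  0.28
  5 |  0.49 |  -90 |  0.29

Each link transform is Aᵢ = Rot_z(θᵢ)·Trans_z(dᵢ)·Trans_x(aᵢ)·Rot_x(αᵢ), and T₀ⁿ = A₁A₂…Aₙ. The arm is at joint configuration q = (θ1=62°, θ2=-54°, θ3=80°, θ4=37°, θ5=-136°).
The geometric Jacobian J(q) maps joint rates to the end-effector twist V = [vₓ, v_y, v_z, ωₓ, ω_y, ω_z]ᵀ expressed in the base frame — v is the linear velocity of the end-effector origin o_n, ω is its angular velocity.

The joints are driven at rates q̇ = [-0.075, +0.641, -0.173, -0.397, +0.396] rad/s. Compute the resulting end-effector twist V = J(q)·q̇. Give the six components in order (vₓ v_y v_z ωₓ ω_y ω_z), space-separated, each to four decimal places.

0.1718 0.3746 -0.2509 0.7772 -0.2567 -0.5090

o_n = [0.6084, 0.1913, 0.0190]
J₁: ẑ×o_n = [-0.1913, 0.6084, 0.0000], ω = ẑ
J2: z=[0.8829, -0.4695, 0.0000] o=[0.3239, 0.6092, 0.4900] → [0.2211, 0.4158, -0.2355, 0.8829, -0.4695, 0.0000]
J3: z=[-0.3798, -0.7143, -0.5878] o=[0.6037, 0.5603, 0.3686] → [0.0328, -0.1355, 0.1435, -0.3798, -0.7143, -0.5878]
J4: z=[-0.1184, -0.5926, 0.7967] o=[0.6660, 0.4048, 0.2622] → [0.3142, -0.0747, -0.0089, -0.1184, -0.5926, 0.7967]
J5: z=[0.2488, -0.7945, -0.5540] o=[0.8347, 0.2667, 0.5360] → [0.3689, 0.2540, -0.1986, 0.2488, -0.7945, -0.5540]
V = J·q̇ = [0.1718, 0.3746, -0.2509, 0.7772, -0.2567, -0.5090]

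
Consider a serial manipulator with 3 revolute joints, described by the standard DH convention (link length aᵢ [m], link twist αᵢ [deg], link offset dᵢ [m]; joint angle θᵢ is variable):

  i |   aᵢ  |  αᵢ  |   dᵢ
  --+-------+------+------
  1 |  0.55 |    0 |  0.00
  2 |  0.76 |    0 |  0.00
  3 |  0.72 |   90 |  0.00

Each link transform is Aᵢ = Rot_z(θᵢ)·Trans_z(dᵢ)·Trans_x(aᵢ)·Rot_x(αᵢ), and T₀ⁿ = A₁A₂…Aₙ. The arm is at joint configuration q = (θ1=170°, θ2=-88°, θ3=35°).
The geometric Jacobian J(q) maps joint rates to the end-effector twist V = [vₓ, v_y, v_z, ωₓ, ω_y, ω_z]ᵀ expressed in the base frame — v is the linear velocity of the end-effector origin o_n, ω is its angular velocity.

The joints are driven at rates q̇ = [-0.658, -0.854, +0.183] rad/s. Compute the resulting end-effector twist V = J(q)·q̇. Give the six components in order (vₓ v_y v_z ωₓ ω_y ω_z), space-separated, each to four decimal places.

2.0534 0.6309 0.0000 0.0000 0.0000 -1.3290

o_n = [-0.7627, 1.4896, 0.0000]
J₁: ẑ×o_n = [-1.4896, -0.7627, 0.0000], ω = ẑ
J2: z=[0.0000, 0.0000, 1.0000] o=[-0.5416, 0.0955, 0.0000] → [-1.3941, -0.2211, 0.0000, 0.0000, 0.0000, 1.0000]
J3: z=[0.0000, 0.0000, 1.0000] o=[-0.4359, 0.8481, 0.0000] → [-0.6415, -0.3269, 0.0000, 0.0000, 0.0000, 1.0000]
V = J·q̇ = [2.0534, 0.6309, 0.0000, 0.0000, 0.0000, -1.3290]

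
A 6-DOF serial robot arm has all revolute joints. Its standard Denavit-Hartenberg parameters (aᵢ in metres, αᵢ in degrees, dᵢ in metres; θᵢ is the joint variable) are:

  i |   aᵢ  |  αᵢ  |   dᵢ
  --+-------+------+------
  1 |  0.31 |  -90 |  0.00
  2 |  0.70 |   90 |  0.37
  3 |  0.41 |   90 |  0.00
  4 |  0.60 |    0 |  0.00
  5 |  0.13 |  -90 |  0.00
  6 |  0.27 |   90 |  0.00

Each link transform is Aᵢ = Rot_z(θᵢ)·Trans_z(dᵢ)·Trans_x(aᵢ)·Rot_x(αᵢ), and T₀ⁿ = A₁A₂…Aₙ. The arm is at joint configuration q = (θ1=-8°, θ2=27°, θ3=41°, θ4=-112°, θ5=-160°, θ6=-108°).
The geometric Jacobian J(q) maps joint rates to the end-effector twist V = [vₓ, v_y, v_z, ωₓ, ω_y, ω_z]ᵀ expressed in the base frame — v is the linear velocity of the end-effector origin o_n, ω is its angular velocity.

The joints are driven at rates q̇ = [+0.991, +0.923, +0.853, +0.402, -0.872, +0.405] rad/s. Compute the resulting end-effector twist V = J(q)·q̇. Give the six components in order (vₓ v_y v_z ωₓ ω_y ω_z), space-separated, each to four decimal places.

-0.6916 1.4819 -0.7282 -0.0109 1.0236 2.0423

o_n = [1.0101, 0.1598, -0.9125]
J₁: ẑ×o_n = [-0.1598, 1.0101, 0.0000], ω = ẑ
J2: z=[0.1392, 0.9903, 0.0000] o=[0.3070, -0.0431, 0.0000] → [-0.9036, 0.1270, -0.6680, 0.1392, 0.9903, 0.0000]
J3: z=[0.4496, -0.0632, 0.8910] o=[0.9761, 0.2365, -0.3178] → [0.1059, 0.2977, -0.0323, 0.4496, -0.0632, 0.8910]
J4: z=[0.4738, -0.8287, -0.2978] o=[1.2866, 0.4644, -0.4583] → [0.2857, 0.2976, -0.3735, 0.4738, -0.8287, -0.2978]
J5: z=[0.4738, -0.8287, -0.2978] o=[0.8663, 0.3746, -0.8769] → [-0.0345, -0.0260, 0.0174, 0.4738, -0.8287, -0.2978]
J6: z=[-0.7411, -0.5580, 0.3735] o=[0.9281, 0.3689, -0.7627] → [0.1617, -0.0804, 0.2007, -0.7411, -0.5580, 0.3735]
V = J·q̇ = [-0.6916, 1.4819, -0.7282, -0.0109, 1.0236, 2.0423]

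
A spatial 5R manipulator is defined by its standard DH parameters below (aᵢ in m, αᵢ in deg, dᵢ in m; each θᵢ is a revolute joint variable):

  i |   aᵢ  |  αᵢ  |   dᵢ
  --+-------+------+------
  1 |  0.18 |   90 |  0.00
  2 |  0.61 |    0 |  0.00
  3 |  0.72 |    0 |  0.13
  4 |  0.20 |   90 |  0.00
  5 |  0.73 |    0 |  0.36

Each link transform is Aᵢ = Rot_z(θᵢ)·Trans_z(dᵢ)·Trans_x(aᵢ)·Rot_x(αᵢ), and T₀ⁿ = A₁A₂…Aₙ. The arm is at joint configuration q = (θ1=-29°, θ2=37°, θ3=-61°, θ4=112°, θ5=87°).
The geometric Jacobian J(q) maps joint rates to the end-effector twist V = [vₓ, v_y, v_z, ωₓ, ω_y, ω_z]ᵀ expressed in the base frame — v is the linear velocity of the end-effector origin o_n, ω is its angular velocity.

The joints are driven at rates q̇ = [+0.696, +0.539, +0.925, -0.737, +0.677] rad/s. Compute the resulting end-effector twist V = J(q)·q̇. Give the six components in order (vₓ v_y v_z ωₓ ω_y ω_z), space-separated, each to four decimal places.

1.1251 0.6940 0.9999 0.2393 -0.9639 0.6724

o_n = [1.0643, -1.5721, 0.2998]
J₁: ẑ×o_n = [1.5721, 1.0643, -0.0000], ω = ẑ
J2: z=[-0.4848, -0.8746, 0.0000] o=[0.1574, -0.0873, 0.0000] → [-0.2622, 0.1453, 1.5130, -0.4848, -0.8746, 0.0000]
J3: z=[-0.4848, -0.8746, 0.0000] o=[0.5835, -0.3234, 0.3671] → [0.0589, -0.0327, 1.0258, -0.4848, -0.8746, 0.0000]
J4: z=[-0.4848, -0.8746, 0.0000] o=[1.0958, -0.7560, 0.0743] → [-0.1972, 0.1093, 0.3681, -0.4848, -0.8746, 0.0000]
J5: z=[0.8741, -0.4845, -0.0349] o=[1.1019, -0.7594, 0.2741] → [-0.0408, -0.0211, -0.7286, 0.8741, -0.4845, -0.0349]
V = J·q̇ = [1.1251, 0.6940, 0.9999, 0.2393, -0.9639, 0.6724]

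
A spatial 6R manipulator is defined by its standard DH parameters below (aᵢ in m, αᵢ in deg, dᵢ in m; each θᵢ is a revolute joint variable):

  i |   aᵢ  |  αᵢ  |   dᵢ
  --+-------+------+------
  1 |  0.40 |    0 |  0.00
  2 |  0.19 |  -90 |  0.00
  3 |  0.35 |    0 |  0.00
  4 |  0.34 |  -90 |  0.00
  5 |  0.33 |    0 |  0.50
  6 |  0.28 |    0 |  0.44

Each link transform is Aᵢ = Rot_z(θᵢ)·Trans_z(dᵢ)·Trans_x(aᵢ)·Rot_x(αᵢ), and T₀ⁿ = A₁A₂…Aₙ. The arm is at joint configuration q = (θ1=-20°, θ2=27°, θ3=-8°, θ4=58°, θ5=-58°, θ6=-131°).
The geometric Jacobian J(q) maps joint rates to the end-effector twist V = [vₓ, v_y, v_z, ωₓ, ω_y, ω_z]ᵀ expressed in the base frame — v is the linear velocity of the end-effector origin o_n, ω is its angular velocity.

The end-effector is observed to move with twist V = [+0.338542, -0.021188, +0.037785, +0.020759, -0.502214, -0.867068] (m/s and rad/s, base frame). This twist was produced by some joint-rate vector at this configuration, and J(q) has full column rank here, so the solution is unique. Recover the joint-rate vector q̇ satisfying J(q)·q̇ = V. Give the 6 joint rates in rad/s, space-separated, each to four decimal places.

o_n = [0.3170, 0.0938, -0.7381]
J₁: ẑ×o_n = [-0.0938, 0.3170, 0.0000], ω = ẑ
J2: z=[0.0000, 0.0000, 1.0000] o=[0.3759, -0.1368, 0.0000] → [-0.2306, -0.0588, 0.0000, 0.0000, 0.0000, 1.0000]
J3: z=[-0.1219, 0.9925, 0.0000] o=[0.5645, -0.1137, 0.0000] → [-0.7326, -0.0899, 0.2203, -0.1219, 0.9925, 0.0000]
J4: z=[-0.1219, 0.9925, 0.0000] o=[0.9085, -0.0714, 0.0487] → [-0.7809, -0.0959, 0.5669, -0.1219, 0.9925, 0.0000]
J5: z=[-0.7603, -0.0934, -0.6428] o=[1.1254, -0.0448, -0.2117] → [0.1382, 0.1194, -0.1808, -0.7603, -0.0934, -0.6428]
J6: z=[-0.7603, -0.0934, -0.6428] o=[0.8227, 0.2000, -0.6671] → [-0.0616, 0.2711, 0.0336, -0.7603, -0.0934, -0.6428]
q̇ = J⁺·V = [-0.6130, -0.2200, -0.5120, 0.0110, -0.6650, 0.7180]

-0.6130 -0.2200 -0.5120 0.0110 -0.6650 0.7180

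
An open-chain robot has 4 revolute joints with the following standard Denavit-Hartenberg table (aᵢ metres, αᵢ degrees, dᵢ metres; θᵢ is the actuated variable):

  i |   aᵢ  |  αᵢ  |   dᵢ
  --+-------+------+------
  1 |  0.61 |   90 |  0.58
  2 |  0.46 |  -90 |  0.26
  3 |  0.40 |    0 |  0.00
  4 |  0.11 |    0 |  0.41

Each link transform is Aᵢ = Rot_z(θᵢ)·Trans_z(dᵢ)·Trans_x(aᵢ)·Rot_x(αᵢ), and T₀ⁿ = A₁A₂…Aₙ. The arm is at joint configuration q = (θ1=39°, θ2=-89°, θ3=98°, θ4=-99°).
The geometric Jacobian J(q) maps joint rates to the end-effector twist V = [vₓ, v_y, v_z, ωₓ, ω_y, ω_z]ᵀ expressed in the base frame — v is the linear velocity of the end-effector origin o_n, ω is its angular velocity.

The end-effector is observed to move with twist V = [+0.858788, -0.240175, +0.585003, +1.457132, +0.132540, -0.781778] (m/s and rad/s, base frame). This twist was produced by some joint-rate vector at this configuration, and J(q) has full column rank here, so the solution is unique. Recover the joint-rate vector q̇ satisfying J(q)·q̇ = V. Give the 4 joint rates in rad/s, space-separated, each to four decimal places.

o_n = [0.7152, 0.7518, 0.0729]
J₁: ẑ×o_n = [-0.7518, 0.7152, 0.0000], ω = ẑ
J2: z=[0.6293, -0.7771, 0.0000] o=[0.4741, 0.3839, 0.5800] → [0.3941, 0.3191, 0.4189, 0.6293, -0.7771, 0.0000]
J3: z=[0.7770, 0.6292, 0.0175] o=[0.6439, 0.1869, 0.1201] → [-0.0395, 0.0379, 0.3941, 0.7770, 0.6292, 0.0175]
J4: z=[0.7770, 0.6292, 0.0175] o=[0.3939, 0.4941, 0.1757] → [-0.0692, 0.0855, -0.0019, 0.7770, 0.6292, 0.0175]
q̇ = J⁺·V = [-0.8030, 0.8140, 0.6220, 0.5940]

-0.8030 0.8140 0.6220 0.5940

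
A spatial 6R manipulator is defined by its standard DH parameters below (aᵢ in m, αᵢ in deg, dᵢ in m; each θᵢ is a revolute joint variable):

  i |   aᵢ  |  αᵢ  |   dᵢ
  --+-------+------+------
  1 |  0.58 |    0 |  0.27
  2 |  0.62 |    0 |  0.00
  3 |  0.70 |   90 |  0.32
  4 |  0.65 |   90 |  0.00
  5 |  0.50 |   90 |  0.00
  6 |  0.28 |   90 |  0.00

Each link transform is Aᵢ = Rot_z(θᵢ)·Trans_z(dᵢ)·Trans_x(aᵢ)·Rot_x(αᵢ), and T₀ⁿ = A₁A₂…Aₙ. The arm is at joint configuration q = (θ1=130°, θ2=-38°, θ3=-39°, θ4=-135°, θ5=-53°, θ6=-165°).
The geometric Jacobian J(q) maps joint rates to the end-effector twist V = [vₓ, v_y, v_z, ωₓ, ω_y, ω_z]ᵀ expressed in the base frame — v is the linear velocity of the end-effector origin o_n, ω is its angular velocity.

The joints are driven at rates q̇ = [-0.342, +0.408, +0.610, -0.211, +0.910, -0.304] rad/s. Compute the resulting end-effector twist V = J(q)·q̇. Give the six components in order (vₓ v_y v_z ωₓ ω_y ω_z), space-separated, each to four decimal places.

-0.1314 -0.2159 0.0563 -0.5130 -0.6341 1.1478

o_n = [-0.4241, 1.3291, -0.0185]
J₁: ẑ×o_n = [-1.3291, -0.4241, 0.0000], ω = ẑ
J2: z=[0.0000, 0.0000, 1.0000] o=[-0.3728, 0.4443, 0.2700] → [-0.8848, -0.0513, 0.0000, 0.0000, 0.0000, 1.0000]
J3: z=[0.0000, 0.0000, 1.0000] o=[-0.3945, 1.0639, 0.2700] → [-0.2652, -0.0297, 0.0000, 0.0000, 0.0000, 1.0000]
J4: z=[0.7986, -0.6018, 0.0000] o=[0.0268, 1.6230, 0.5900] → [0.3662, 0.4860, -0.5061, 0.7986, -0.6018, 0.0000]
J5: z=[-0.4255, -0.5647, 0.7071] o=[-0.2498, 1.2559, 0.1304] → [0.0323, -0.1867, -0.1296, -0.4255, -0.5647, 0.7071]
J6: z=[-0.1408, 0.8132, 0.5647] o=[-0.6967, 1.3263, -0.0824] → [0.0503, 0.1629, -0.2221, -0.1408, 0.8132, 0.5647]
V = J·q̇ = [-0.1314, -0.2159, 0.0563, -0.5130, -0.6341, 1.1478]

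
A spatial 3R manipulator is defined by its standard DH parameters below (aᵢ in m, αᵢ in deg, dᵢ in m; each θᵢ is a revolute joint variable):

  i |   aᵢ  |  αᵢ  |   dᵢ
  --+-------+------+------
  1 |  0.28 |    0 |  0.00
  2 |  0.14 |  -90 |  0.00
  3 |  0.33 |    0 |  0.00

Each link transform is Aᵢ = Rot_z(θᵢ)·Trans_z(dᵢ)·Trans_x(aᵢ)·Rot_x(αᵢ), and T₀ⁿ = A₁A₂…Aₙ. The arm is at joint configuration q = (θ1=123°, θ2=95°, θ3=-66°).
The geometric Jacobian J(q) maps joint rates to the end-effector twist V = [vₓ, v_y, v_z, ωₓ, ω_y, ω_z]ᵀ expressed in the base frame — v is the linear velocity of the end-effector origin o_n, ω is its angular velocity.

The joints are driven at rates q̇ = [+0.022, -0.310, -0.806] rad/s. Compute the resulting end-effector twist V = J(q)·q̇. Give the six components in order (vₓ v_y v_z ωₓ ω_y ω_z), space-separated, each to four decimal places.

0.1377 0.2085 0.1082 -0.4962 0.6351 -0.2880

o_n = [-0.3686, 0.0660, 0.3015]
J₁: ẑ×o_n = [-0.0660, -0.3686, 0.0000], ω = ẑ
J2: z=[0.0000, 0.0000, 1.0000] o=[-0.1525, 0.2348, 0.0000] → [0.1688, -0.2161, 0.0000, 0.0000, 0.0000, 1.0000]
J3: z=[0.6157, -0.7880, 0.0000] o=[-0.2628, 0.1486, 0.0000] → [-0.2376, -0.1856, -0.1342, 0.6157, -0.7880, 0.0000]
V = J·q̇ = [0.1377, 0.2085, 0.1082, -0.4962, 0.6351, -0.2880]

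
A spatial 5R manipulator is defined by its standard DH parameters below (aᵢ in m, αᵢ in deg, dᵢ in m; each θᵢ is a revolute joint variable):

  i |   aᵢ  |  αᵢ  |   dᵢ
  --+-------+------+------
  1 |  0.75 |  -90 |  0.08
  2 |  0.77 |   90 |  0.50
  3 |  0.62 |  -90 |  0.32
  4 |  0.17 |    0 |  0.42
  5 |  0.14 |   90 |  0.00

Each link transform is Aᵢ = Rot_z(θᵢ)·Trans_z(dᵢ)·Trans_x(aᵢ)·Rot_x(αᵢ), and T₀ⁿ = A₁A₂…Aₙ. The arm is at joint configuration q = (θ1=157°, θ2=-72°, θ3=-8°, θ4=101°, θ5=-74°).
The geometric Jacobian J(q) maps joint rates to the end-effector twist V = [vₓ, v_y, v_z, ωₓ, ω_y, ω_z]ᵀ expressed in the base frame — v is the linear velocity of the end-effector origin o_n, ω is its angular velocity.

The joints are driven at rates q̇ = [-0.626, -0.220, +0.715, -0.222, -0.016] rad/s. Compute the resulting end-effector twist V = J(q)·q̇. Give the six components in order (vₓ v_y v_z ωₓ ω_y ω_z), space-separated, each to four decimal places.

-0.0322 0.2027 -0.0738 0.8134 0.1498 -0.4366

o_n = [-1.3674, -0.3069, 1.5664]
J₁: ẑ×o_n = [0.3069, -1.3674, 0.0000], ω = ẑ
J2: z=[-0.3907, -0.9205, 0.0000] o=[-0.6904, 0.2930, 0.0800] → [-1.3683, 0.5808, -0.3888, -0.3907, -0.9205, 0.0000]
J3: z=[0.8755, -0.3716, 0.3090] o=[-1.1048, -0.0742, 0.8123] → [-0.2083, -0.7414, -0.3013, 0.8755, -0.3716, 0.3090]
J4: z=[-0.4265, -0.8947, 0.1324] o=[-0.9656, -0.0396, 1.4951] → [-0.0284, -0.0228, -0.2455, -0.4265, -0.8947, 0.1324]
J5: z=[-0.4265, -0.8947, 0.1324] o=[-1.2834, -0.3614, 1.4686] → [-0.0948, 0.0306, -0.0984, -0.4265, -0.8947, 0.1324]
V = J·q̇ = [-0.0322, 0.2027, -0.0738, 0.8134, 0.1498, -0.4366]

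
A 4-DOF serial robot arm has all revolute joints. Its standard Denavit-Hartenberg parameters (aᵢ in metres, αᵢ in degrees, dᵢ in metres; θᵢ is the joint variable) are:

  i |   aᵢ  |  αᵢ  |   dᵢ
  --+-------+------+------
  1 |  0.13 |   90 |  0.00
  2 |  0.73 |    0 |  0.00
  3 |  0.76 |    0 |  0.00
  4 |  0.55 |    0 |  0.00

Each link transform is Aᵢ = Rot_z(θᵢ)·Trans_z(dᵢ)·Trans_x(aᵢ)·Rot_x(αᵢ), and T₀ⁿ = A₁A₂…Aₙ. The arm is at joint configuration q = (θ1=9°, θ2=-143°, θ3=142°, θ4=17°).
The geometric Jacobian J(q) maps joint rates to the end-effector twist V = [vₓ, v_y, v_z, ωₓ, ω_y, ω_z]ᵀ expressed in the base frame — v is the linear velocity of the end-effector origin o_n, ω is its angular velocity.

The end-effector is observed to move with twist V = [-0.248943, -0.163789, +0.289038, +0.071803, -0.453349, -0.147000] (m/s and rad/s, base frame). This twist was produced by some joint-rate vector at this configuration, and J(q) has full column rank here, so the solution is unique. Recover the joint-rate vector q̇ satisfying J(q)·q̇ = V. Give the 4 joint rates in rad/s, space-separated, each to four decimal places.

-0.1470 -0.4510 0.1660 0.7440

o_n = [0.8253, 0.1307, -0.3010]
J₁: ẑ×o_n = [-0.1307, 0.8253, 0.0000], ω = ẑ
J2: z=[0.1564, -0.9877, 0.0000] o=[0.1284, 0.0203, 0.0000] → [0.2973, 0.0471, 0.7056, 0.1564, -0.9877, 0.0000]
J3: z=[0.1564, -0.9877, 0.0000] o=[-0.4474, -0.0709, -0.4393] → [-0.1366, -0.0216, 1.2886, 0.1564, -0.9877, 0.0000]
J4: z=[0.1564, -0.9877, 0.0000] o=[0.3031, 0.0480, -0.4526] → [-0.1497, -0.0237, 0.5287, 0.1564, -0.9877, 0.0000]
q̇ = J⁺·V = [-0.1470, -0.4510, 0.1660, 0.7440]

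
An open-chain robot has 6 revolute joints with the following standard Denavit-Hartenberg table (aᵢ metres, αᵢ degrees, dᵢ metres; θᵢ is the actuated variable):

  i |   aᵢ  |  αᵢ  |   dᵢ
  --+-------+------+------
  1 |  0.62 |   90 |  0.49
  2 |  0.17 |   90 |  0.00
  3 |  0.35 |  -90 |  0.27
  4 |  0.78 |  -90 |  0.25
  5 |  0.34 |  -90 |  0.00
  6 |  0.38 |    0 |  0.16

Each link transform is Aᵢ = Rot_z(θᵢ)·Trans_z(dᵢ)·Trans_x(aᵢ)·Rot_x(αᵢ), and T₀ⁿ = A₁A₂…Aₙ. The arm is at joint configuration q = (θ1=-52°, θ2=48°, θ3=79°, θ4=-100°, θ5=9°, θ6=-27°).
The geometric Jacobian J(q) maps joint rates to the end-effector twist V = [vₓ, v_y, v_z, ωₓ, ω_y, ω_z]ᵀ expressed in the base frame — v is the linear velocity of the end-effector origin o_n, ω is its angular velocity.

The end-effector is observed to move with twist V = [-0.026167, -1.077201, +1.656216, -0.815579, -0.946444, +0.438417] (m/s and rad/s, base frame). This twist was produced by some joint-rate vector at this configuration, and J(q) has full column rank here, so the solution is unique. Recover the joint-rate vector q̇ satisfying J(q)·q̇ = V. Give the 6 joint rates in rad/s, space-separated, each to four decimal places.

-0.8140 0.9470 -0.6590 -0.5050 0.4750 0.5220

o_n = [1.0497, -1.7735, -0.4746]
J₁: ẑ×o_n = [1.7735, 1.0497, -0.0000], ω = ẑ
J2: z=[-0.7880, -0.6157, 0.0000] o=[0.3817, -0.4886, 0.4900] → [0.5938, -0.7601, 1.4238, -0.7880, -0.6157, 0.0000]
J3: z=[0.4575, -0.5856, -0.6691] o=[0.4517, -0.5782, 0.6163] → [-0.1610, 0.0990, -0.1967, 0.4575, -0.5856, -0.6691]
J4: z=[-0.5547, 0.4001, -0.7295] o=[0.3321, -0.9831, 0.4853] → [-0.9607, -1.0560, 0.1514, -0.5547, 0.4001, -0.7295]
J5: z=[-0.6049, -0.7959, 0.0235] o=[0.6389, -1.2374, -0.2303] → [0.2070, -0.1381, 0.6513, -0.6049, -0.7959, 0.0235]
J6: z=[0.4586, -0.3241, 0.8274] o=[0.8603, -1.4112, -0.4210] → [0.3171, 0.1813, -0.1047, 0.4586, -0.3241, 0.8274]
q̇ = J⁺·V = [-0.8140, 0.9470, -0.6590, -0.5050, 0.4750, 0.5220]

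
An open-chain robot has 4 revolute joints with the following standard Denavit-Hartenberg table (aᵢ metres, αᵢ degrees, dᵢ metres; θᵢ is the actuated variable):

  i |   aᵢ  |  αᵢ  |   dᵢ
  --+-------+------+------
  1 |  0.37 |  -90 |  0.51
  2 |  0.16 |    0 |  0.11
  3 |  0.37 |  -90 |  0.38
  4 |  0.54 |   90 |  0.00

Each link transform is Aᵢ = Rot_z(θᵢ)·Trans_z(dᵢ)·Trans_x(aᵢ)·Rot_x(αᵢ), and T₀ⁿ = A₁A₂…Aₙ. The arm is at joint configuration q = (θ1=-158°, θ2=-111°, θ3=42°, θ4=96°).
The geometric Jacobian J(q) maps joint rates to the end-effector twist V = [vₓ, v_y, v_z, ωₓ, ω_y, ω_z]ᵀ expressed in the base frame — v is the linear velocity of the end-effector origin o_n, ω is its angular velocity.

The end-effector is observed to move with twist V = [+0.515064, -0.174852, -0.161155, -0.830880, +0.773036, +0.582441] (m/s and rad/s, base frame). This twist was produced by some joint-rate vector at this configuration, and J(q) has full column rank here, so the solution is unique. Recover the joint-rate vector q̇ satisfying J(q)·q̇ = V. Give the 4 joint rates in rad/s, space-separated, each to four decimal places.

0.7670 -0.3220 -0.7060 0.5150

o_n = [-0.4117, -0.1156, 0.9521]
J₁: ẑ×o_n = [0.1156, -0.4117, 0.0000], ω = ẑ
J2: z=[0.3746, -0.9272, 0.0000] o=[-0.3431, -0.1386, 0.5100] → [-0.4099, -0.1656, -0.0550, 0.3746, -0.9272, 0.0000]
J3: z=[0.3746, -0.9272, 0.0000] o=[-0.2487, -0.2191, 0.6594] → [-0.2714, -0.1097, -0.1124, 0.3746, -0.9272, 0.0000]
J4: z=[-0.8656, -0.3497, -0.3584] o=[-0.2293, -0.6211, 1.0048] → [0.1996, 0.0198, -0.5014, -0.8656, -0.3497, -0.3584]
q̇ = J⁺·V = [0.7670, -0.3220, -0.7060, 0.5150]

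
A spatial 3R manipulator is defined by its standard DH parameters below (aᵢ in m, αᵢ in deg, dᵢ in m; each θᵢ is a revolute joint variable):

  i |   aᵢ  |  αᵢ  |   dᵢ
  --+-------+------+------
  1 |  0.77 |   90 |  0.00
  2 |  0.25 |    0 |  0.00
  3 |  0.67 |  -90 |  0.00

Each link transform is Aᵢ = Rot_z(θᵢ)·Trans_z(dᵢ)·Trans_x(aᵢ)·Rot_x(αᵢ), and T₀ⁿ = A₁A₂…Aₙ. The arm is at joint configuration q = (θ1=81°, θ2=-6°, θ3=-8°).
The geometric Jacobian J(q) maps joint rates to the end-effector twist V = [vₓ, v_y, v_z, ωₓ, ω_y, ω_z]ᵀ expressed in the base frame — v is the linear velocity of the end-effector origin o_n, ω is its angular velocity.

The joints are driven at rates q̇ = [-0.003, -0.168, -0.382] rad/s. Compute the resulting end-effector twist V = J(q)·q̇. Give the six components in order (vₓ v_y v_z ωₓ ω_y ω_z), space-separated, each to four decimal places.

-0.0097 -0.0932 -0.3993 -0.5432 0.0860 -0.0030

o_n = [0.2610, 1.6482, -0.1882]
J₁: ẑ×o_n = [-1.6482, 0.2610, 0.0000], ω = ẑ
J2: z=[0.9877, -0.1564, 0.0000] o=[0.1205, 0.7605, 0.0000] → [0.0294, 0.1859, 0.8987, 0.9877, -0.1564, 0.0000]
J3: z=[0.9877, -0.1564, 0.0000] o=[0.1593, 1.0061, -0.0261] → [0.0254, 0.1601, 0.6501, 0.9877, -0.1564, 0.0000]
V = J·q̇ = [-0.0097, -0.0932, -0.3993, -0.5432, 0.0860, -0.0030]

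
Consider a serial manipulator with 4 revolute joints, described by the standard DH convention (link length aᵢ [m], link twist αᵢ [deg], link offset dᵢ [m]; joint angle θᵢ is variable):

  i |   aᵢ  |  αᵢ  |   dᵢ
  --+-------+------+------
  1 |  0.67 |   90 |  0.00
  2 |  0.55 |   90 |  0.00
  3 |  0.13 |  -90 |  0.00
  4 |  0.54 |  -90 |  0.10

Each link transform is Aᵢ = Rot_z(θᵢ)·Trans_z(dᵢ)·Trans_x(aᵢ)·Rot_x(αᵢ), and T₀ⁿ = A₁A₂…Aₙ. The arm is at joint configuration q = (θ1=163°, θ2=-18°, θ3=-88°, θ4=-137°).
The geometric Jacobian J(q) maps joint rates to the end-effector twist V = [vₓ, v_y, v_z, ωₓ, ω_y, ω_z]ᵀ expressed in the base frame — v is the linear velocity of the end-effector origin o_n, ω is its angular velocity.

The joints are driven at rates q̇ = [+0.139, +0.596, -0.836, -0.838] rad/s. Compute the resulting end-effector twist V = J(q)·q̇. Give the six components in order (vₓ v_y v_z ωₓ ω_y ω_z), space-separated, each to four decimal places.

o_n = [-1.0362, 0.5973, -0.5482]
J₁: ẑ×o_n = [-0.5973, -1.0362, 0.0000], ω = ẑ
J2: z=[0.2924, 0.9563, 0.0000] o=[-0.6407, 0.1959, 0.0000] → [-0.5243, 0.1603, 0.4955, 0.2924, 0.9563, 0.0000]
J3: z=[0.2955, -0.0903, -0.9511] o=[-1.1409, 0.3488, -0.1700] → [0.2705, 0.0121, 0.0829, 0.2955, -0.0903, -0.9511]
J4: z=[-0.8987, 0.3113, -0.3088] o=[-1.1831, 0.2258, -0.1714] → [-0.0026, -0.3841, -0.3796, -0.8987, 0.3113, -0.3088]
V = J·q̇ = [-0.6195, 0.2632, 0.5441, 0.6803, 0.3846, 1.1929]

-0.6195 0.2632 0.5441 0.6803 0.3846 1.1929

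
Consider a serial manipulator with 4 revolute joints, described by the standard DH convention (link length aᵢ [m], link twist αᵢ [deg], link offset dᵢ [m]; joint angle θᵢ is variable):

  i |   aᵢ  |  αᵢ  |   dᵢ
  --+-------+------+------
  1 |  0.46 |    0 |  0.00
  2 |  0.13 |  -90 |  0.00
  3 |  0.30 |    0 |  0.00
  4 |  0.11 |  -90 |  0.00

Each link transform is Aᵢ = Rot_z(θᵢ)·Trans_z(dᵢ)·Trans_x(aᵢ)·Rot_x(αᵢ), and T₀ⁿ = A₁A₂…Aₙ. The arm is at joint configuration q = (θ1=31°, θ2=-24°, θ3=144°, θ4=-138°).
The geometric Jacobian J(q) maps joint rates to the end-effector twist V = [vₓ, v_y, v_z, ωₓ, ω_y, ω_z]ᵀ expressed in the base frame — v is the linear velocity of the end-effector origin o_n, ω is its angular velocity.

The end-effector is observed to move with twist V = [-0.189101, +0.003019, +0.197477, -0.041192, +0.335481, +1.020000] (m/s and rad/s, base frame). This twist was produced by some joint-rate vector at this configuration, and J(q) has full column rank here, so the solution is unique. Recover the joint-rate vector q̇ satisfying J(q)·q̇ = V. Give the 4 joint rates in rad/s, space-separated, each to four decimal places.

o_n = [0.3910, 0.2365, -0.1878]
J₁: ẑ×o_n = [-0.2365, 0.3910, 0.0000], ω = ẑ
J2: z=[0.0000, 0.0000, 1.0000] o=[0.3943, 0.2369, 0.0000] → [0.0004, -0.0033, 0.0000, 0.0000, 0.0000, 1.0000]
J3: z=[-0.1219, 0.9925, 0.0000] o=[0.5233, 0.2528, 0.0000] → [-0.1864, -0.0229, 0.1333, -0.1219, 0.9925, 0.0000]
J4: z=[-0.1219, 0.9925, 0.0000] o=[0.2824, 0.2232, -0.1763] → [-0.0114, -0.0014, -0.1094, -0.1219, 0.9925, 0.0000]
q̇ = J⁺·V = [0.0700, 0.9500, 0.9660, -0.6280]

0.0700 0.9500 0.9660 -0.6280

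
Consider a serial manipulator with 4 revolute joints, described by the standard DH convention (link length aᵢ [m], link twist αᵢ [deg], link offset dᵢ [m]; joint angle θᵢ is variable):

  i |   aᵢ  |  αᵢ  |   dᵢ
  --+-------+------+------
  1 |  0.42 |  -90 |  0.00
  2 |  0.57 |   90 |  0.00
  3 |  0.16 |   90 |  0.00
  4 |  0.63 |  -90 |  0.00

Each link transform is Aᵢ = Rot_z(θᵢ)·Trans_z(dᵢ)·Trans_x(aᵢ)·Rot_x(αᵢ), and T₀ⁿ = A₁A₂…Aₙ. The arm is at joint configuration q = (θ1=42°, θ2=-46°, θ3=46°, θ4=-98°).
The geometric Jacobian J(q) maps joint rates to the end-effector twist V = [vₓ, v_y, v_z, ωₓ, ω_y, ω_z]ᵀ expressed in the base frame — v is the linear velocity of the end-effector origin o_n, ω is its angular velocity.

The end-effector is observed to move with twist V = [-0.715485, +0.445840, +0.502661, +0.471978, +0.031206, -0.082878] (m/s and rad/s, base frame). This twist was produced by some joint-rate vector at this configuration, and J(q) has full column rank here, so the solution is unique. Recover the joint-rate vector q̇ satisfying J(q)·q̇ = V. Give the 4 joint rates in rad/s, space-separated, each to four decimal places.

0.8610 -0.6990 -0.9230 -0.5850

o_n = [0.9310, 0.9083, 0.0128]
J₁: ẑ×o_n = [-0.9083, 0.9310, 0.0000], ω = ẑ
J2: z=[-0.6691, 0.7431, 0.0000] o=[0.3121, 0.2810, 0.0000] → [0.0095, 0.0086, -0.8796, -0.6691, 0.7431, 0.0000]
J3: z=[-0.5346, -0.4813, 0.6947] o=[0.6064, 0.5460, 0.4100] → [-0.0605, 0.0132, -0.0374, -0.5346, -0.4813, 0.6947]
J4: z=[0.8362, -0.1819, 0.5174] o=[0.5867, 0.6832, 0.4900] → [-0.0297, 0.5771, 0.2508, 0.8362, -0.1819, 0.5174]
q̇ = J⁺·V = [0.8610, -0.6990, -0.9230, -0.5850]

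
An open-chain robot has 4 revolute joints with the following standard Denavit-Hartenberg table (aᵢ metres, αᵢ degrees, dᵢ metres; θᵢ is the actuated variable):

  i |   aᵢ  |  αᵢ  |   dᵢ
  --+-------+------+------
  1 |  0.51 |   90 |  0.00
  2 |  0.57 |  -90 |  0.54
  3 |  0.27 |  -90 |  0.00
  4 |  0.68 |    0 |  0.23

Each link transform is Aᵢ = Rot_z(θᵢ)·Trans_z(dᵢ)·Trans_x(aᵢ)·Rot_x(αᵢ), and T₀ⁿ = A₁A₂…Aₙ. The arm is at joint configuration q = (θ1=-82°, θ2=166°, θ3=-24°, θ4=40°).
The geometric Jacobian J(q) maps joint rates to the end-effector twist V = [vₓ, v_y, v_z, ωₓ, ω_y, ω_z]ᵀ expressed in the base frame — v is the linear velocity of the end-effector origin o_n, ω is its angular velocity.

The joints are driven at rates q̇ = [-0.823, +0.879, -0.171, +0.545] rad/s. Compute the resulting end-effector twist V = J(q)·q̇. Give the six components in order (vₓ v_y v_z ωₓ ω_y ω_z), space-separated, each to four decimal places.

o_n = [-0.7467, 0.6314, 0.7594]
J₁: ẑ×o_n = [-0.6314, -0.7467, 0.0000], ω = ẑ
J2: z=[-0.9903, -0.1392, 0.0000] o=[0.0710, -0.5050, 0.0000] → [-0.1057, 0.7520, -1.2392, -0.9903, -0.1392, 0.0000]
J3: z=[-0.0337, 0.2396, -0.9703] o=[-0.5407, -0.0325, 0.1379] → [0.7931, 0.2208, 0.0270, -0.0337, 0.2396, -0.9703]
J4: z=[0.8497, 0.5180, 0.0984] o=[-0.6828, 0.1892, 0.1976] → [0.2475, -0.4837, 0.4088, 0.8497, 0.5180, 0.0984]
V = J·q̇ = [0.4260, 0.9742, -0.8710, -0.4016, 0.1190, -0.6035]

0.4260 0.9742 -0.8710 -0.4016 0.1190 -0.6035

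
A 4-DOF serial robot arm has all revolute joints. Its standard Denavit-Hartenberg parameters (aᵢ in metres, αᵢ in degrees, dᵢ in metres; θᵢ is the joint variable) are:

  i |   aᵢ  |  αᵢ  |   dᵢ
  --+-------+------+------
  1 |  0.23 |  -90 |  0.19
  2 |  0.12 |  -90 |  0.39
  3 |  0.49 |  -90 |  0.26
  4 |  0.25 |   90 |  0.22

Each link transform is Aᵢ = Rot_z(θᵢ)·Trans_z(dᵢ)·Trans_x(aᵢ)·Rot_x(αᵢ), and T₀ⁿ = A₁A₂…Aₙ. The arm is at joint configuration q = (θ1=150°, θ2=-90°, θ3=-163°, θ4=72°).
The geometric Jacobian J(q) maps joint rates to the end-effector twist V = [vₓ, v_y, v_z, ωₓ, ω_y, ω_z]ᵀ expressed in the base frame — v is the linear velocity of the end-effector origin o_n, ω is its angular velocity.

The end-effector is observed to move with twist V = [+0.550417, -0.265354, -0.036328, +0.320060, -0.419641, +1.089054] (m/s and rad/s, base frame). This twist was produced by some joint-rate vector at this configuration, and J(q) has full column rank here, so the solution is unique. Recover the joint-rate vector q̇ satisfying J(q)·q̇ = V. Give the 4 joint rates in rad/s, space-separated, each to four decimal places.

o_n = [-0.6016, -0.5375, -0.1681]
J₁: ẑ×o_n = [0.5375, -0.6016, 0.0000], ω = ẑ
J2: z=[-0.5000, -0.8660, 0.0000] o=[-0.1992, 0.1150, 0.1900] → [0.3102, -0.1791, -0.0222, -0.5000, -0.8660, 0.0000]
J3: z=[-0.8660, 0.5000, -0.0000] o=[-0.3942, -0.2227, 0.3100] → [-0.2391, -0.4141, 0.3762, -0.8660, 0.5000, -0.0000]
J4: z=[-0.4782, -0.8282, 0.2924] o=[-0.6910, -0.2168, -0.1586] → [0.1017, 0.0216, 0.2274, -0.4782, -0.8282, 0.2924]
q̇ = J⁺·V = [0.9110, -0.3790, -0.4870, 0.6090]

0.9110 -0.3790 -0.4870 0.6090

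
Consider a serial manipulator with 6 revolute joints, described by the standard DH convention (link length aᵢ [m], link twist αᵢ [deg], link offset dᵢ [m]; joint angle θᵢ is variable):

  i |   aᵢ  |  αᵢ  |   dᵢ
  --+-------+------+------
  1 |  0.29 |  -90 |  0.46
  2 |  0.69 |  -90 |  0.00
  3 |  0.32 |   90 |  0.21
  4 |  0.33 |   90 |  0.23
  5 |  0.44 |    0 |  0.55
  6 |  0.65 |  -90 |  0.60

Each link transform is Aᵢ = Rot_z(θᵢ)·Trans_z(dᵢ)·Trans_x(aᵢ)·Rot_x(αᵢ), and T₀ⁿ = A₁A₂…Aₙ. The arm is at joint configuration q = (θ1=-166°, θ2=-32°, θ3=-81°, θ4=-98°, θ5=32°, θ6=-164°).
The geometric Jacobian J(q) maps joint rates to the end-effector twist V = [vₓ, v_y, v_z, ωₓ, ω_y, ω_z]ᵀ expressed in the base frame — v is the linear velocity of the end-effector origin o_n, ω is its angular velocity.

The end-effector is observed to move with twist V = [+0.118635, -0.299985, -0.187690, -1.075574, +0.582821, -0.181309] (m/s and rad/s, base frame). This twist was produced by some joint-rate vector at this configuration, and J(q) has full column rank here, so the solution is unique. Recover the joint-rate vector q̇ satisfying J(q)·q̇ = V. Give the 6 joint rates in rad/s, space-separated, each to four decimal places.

o_n = [-1.0141, 0.6218, 0.6765]
J₁: ẑ×o_n = [-0.6218, -1.0141, 0.0000], ω = ẑ
J2: z=[0.2419, -0.9703, 0.0000] o=[-0.2814, -0.0702, 0.4600] → [-0.2101, -0.0524, -0.5436, 0.2419, -0.9703, 0.0000]
J3: z=[-0.5142, -0.1282, -0.8480] o=[-0.8492, -0.2117, 0.8256] → [0.7260, 0.0632, -0.4497, -0.5142, -0.1282, -0.8480]
J4: z=[0.8506, 0.0508, -0.5234] o=[-0.9219, -0.5556, 0.6741] → [0.6164, 0.0462, 1.0062, 0.8506, 0.0508, -0.5234]
J5: z=[-0.1807, 0.9630, -0.2001] o=[-0.5633, -0.4565, 0.8270] → [0.0708, 0.0630, 0.2393, -0.1807, 0.9630, -0.2001]
J6: z=[-0.1807, 0.9630, -0.2001] o=[-0.2801, 0.1838, 0.9040] → [-0.1314, 0.1058, 0.6277, -0.1807, 0.9630, -0.2001]
q̇ = J⁺·V = [0.4120, -0.6500, 0.9670, -0.4730, -0.7840, 0.8880]

0.4120 -0.6500 0.9670 -0.4730 -0.7840 0.8880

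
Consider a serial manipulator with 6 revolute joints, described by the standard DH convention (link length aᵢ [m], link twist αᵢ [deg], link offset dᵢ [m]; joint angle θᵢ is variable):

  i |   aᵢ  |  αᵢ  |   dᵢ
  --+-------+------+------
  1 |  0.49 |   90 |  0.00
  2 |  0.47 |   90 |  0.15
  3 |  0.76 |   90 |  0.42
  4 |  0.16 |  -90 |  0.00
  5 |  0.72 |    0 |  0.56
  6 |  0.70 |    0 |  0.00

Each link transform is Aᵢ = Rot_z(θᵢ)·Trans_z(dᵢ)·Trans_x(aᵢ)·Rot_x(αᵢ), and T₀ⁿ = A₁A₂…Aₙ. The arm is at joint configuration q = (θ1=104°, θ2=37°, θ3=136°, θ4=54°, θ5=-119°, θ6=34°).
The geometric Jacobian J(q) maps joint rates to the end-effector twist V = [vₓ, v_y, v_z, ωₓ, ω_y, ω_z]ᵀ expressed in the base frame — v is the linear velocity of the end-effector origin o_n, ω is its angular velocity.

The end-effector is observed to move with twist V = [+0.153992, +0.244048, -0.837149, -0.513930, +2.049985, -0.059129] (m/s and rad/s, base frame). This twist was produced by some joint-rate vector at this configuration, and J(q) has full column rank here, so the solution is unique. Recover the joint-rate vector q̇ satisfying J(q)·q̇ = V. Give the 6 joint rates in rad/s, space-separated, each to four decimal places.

0.6150 0.7030 0.7840 0.3830 0.7830 0.9630

o_n = [0.7787, 2.1080, 0.2218]
J₁: ẑ×o_n = [-2.1080, 0.7787, 0.0000], ω = ẑ
J2: z=[0.9703, 0.2419, 0.0000] o=[-0.1185, 0.4754, 0.0000] → [0.0537, -0.2152, 1.3670, 0.9703, 0.2419, 0.0000]
J3: z=[-0.1456, 0.5839, -0.7986] o=[-0.0638, 0.8759, 0.2829] → [0.9483, -0.6818, -0.6714, -0.1456, 0.5839, -0.7986]
J4: z=[0.5638, 0.7123, 0.4181] o=[0.4929, 0.8253, -0.3816] → [-0.1065, -0.2207, 0.5196, 0.5638, 0.7123, 0.4181]
J5: z=[-0.7433, 0.6582, -0.1192] o=[0.5505, 0.8642, -0.5257] → [0.6402, 0.5284, -1.0747, -0.7433, 0.6582, -0.1192]
J6: z=[-0.7433, 0.6582, -0.1192] o=[0.3636, 1.5964, -0.0148] → [0.2167, 0.1264, -0.6535, -0.7433, 0.6582, -0.1192]
q̇ = J⁺·V = [0.6150, 0.7030, 0.7840, 0.3830, 0.7830, 0.9630]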